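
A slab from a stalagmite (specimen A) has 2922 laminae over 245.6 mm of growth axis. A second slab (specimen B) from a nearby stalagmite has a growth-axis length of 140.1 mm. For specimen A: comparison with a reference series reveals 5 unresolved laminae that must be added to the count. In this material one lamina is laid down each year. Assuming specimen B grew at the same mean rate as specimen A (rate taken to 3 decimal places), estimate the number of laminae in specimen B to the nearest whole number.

Specimen A: adjusted count: 2922 + 5 = 2927 laminae.
A: Mean rate = 245.6 mm / 2927 years ≈ 0.084 mm/year.
Specimen B: 140.1 mm / 0.084 mm per year = 1667.86 years ≈ 1668 laminae.

1668 laminae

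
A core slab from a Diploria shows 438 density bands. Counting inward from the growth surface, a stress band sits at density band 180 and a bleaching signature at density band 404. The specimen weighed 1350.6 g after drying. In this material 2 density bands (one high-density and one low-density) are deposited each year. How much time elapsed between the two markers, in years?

Separation: 404 − 180 = 224 density bands.
224 density bands at 2 per year is 224 / 2 = 112 years.

112 years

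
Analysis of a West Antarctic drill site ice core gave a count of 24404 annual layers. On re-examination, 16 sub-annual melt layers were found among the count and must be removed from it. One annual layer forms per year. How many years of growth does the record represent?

True annual layer count = 24404 − 16 = 24388.
At one annual layer per year, that is 24388 years.

24388 years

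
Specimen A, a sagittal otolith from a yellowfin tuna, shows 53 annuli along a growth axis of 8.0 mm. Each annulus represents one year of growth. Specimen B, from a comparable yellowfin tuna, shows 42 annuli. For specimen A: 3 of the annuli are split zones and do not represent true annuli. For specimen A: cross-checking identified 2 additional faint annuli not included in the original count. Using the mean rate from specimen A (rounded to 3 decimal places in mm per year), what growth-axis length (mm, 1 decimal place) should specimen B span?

6.5 mm

Specimen A: true annulus count = 53 − 3 + 2 = 52.
A: Extension rate ≈ 8.0 / 52 = 0.154 mm per year.
Length of B = 0.154 × 42 = 6.5 mm.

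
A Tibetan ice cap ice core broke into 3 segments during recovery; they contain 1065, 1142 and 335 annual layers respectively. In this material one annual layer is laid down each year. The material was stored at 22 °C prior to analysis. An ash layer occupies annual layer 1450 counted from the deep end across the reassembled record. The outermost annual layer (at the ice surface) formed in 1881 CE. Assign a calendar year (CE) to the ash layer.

789 CE

Total annual layers = 1065 + 1142 + 335 = 2542.
The ash layer sits at annual layer 1450 from the deep end, so 2542 − 1450 = 1092 annual layers formed after it.
1881 − 1092 = 789 CE.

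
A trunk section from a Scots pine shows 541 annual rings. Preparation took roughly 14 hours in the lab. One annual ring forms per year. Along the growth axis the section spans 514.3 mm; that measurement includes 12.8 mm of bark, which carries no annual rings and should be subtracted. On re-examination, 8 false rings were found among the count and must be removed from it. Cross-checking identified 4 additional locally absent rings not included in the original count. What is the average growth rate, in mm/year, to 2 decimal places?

After corrections the count is 541 − 8 + 4 = 537 annual rings.
Removing the 12.8 mm offcut leaves 514.3 − 12.8 = 501.5 mm.
Mean rate = 501.5 mm / 537 years ≈ 0.93 mm/year.

0.93 mm/year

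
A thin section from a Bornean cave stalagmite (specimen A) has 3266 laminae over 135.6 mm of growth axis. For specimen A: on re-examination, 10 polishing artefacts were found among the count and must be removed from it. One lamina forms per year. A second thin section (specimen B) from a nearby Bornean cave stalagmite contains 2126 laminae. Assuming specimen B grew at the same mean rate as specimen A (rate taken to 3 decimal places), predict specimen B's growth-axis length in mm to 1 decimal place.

89.3 mm

Specimen A: adjusted count: 3266 − 10 = 3256 laminae.
A: Mean rate = 135.6 mm / 3256 years ≈ 0.042 mm/year.
For B, 0.042 mm/year × 2126 years = 89.3 mm.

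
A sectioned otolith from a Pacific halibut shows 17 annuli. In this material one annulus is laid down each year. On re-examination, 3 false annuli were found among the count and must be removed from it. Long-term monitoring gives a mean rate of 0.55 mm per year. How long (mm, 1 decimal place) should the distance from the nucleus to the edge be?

7.7 mm

True annulus count = 17 − 3 = 14.
Predicted length = 0.55 mm/year × 14 years = 7.7 mm.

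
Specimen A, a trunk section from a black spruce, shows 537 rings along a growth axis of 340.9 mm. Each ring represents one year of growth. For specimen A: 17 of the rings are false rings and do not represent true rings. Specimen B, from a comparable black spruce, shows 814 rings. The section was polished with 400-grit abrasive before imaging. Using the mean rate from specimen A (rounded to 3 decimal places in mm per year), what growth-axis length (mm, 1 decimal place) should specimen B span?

534.0 mm

Specimen A: after corrections the count is 537 − 17 = 520 rings.
A: Extension rate ≈ 340.9 / 520 = 0.656 mm per year.
B's length ≈ 0.656 × 814 = 534.0 mm.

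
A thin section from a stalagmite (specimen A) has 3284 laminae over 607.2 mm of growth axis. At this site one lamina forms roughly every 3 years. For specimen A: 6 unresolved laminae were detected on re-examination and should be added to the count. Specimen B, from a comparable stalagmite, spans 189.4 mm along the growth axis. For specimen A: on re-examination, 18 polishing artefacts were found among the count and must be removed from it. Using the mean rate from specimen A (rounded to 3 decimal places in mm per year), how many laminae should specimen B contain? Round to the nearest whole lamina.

Specimen A: adjusted count: 3284 − 18 + 6 = 3272 laminae.
Specimen A: multiplying by 3 years per lamina: 3272 × 3 = 9816 years.
A: Extension rate ≈ 607.2 / 9816 = 0.062 mm per year.
B spans 189.4 / 0.062 = 3054.84 years; at 3 years per lamina that is 3054.84 / 3 ≈ 1018 laminae.

1018 laminae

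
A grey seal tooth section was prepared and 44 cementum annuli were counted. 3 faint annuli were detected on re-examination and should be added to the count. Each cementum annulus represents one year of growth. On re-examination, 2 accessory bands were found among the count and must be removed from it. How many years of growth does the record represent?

45 years

Correcting the raw count gives 44 − 2 + 3 = 45 true cementum annuli.
With a one-to-one cementum annulus periodicity this is 45 years.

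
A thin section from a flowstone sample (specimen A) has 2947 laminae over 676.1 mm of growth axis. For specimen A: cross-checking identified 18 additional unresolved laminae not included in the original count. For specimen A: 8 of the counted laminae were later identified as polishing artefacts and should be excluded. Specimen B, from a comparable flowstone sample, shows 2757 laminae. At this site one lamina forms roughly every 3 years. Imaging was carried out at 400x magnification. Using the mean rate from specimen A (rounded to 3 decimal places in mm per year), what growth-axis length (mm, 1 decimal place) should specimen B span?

Specimen A: true lamina count = 2947 − 8 + 18 = 2957.
Specimen A: multiplying by 3 years per lamina: 2957 × 3 = 8871 years.
A: Mean rate = 676.1 mm / 8871 years ≈ 0.076 mm per year.
Specimen B: at 3 years per lamina, 2757 × 3 = 8271 years. B's length ≈ 0.076 × 8271 = 628.6 mm.

628.6 mm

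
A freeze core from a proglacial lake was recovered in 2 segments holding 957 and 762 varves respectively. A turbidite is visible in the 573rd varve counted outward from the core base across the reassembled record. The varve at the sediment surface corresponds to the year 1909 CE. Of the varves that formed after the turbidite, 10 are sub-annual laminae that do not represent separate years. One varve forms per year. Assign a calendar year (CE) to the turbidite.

Total varves = 957 + 762 = 1719.
Between varve 573 and the sediment surface there are 1719 − 573 = 1146 varves.
Removing the 10 false varves leaves 1146 − 10 = 1136 true varves beyond the turbidite.
The varve at the sediment surface is 1909 CE, so the turbidite dates to 1909 − 1136 = 773 CE.

773 CE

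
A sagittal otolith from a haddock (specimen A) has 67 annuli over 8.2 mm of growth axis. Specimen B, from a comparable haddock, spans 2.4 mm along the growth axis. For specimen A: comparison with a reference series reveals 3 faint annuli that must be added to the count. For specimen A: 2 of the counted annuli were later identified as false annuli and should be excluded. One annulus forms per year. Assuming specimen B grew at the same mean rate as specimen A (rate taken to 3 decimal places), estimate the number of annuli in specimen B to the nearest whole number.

Specimen A: adjusted count: 67 − 2 + 3 = 68 annuli.
A: Mean rate = 8.2 mm / 68 years ≈ 0.121 mm per year.
Specimen B: 2.4 mm / 0.121 mm per year = 19.83 years ≈ 20 annuli.

20 annuli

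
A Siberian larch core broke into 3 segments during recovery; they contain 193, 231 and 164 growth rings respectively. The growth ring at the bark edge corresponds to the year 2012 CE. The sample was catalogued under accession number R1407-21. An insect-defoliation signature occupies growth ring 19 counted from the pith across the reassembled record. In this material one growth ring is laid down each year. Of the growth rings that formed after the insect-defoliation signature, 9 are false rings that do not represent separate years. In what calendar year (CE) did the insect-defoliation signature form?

1452 CE

Total growth rings = 193 + 231 + 164 = 588.
The insect-defoliation signature sits at growth ring 19 from the pith, so 588 − 19 = 569 growth rings formed after it.
Removing the 9 false growth rings leaves 569 − 9 = 560 true growth rings beyond the insect-defoliation signature.
The growth ring at the bark edge is 2012 CE, so the insect-defoliation signature dates to 2012 − 560 = 1452 CE.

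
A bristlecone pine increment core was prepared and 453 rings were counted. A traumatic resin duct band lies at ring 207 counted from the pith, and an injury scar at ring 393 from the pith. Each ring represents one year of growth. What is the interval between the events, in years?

Separation: 393 − 207 = 186 rings.
At one ring per year, 186 years elapsed between them.

186 years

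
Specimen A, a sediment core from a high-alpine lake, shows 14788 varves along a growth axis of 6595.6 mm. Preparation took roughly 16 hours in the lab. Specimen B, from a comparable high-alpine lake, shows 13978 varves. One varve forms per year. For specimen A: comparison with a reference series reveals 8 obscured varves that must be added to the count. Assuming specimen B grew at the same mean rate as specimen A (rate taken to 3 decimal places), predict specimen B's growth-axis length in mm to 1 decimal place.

6234.2 mm

Specimen A: after corrections the count is 14788 + 8 = 14796 varves.
A: Extension rate ≈ 6595.6 / 14796 = 0.446 mm/yr.
For B, 0.446 mm/year × 13978 years = 6234.2 mm.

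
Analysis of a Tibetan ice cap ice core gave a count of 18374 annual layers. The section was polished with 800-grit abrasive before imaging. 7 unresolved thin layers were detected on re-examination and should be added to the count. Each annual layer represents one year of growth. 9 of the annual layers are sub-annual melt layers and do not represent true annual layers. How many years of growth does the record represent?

Correcting the raw count gives 18374 − 9 + 7 = 18372 true annual layers.
At one annual layer per year, that is 18372 years.

18372 years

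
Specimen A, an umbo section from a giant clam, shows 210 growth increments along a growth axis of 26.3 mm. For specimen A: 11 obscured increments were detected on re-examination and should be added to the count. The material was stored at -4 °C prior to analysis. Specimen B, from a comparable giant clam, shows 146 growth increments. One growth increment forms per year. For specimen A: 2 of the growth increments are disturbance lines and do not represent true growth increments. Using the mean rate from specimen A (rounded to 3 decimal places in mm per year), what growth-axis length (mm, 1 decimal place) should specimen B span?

17.5 mm

Specimen A: correcting the raw count gives 210 − 2 + 11 = 219 true growth increments.
A: Extension rate ≈ 26.3 / 219 = 0.120 mm/yr.
For B, 0.120 mm/year × 146 years = 17.5 mm.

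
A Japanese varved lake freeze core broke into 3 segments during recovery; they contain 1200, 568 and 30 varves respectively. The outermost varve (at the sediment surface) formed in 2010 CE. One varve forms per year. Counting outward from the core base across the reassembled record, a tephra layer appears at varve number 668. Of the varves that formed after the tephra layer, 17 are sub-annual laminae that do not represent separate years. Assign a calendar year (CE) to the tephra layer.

897 CE

Total varves = 1200 + 568 + 30 = 1798.
The tephra layer sits at varve 668 from the core base, so 1798 − 668 = 1130 varves formed after it.
Removing the 17 false varves leaves 1130 − 17 = 1113 true varves beyond the tephra layer.
Counting back 1113 years from 2010 CE places the tephra layer in 2010 − 1113 = 897 CE.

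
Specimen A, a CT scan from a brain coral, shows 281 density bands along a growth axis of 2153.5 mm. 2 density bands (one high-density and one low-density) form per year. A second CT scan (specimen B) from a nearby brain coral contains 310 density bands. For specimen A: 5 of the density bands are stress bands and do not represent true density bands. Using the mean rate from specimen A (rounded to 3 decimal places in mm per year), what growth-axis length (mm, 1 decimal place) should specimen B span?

Specimen A: adjusted count: 281 − 5 = 276 density bands.
Specimen A: dividing by 2 density bands per year: 276 / 2 = 138 years.
A: 2153.5 mm over 138 years gives 2153.5 / 138 ≈ 15.605 mm/yr.
Specimen B: 310 density bands at 2 per year is 310 / 2 = 155 years. Length of B = 15.605 × 155 = 2418.8 mm.

2418.8 mm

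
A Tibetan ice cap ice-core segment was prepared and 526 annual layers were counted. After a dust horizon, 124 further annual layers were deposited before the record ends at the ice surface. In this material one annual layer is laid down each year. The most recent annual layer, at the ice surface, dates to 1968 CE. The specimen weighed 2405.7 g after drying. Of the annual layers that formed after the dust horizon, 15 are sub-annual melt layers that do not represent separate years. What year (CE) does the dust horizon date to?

1859 CE

There are 124 annual layers younger than the dust horizon.
Excluding 15 false annual layers: 124 − 15 = 109.
Counting back 109 years from 1968 CE places the dust horizon in 1968 − 109 = 1859 CE.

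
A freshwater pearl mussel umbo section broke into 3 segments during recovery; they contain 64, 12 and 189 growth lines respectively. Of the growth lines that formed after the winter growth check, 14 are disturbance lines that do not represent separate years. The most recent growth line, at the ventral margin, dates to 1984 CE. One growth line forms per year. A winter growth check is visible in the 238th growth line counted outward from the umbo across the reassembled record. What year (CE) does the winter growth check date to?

Total growth lines = 64 + 12 + 189 = 265.
The winter growth check sits at growth line 238 from the umbo, so 265 − 238 = 27 growth lines formed after it.
Excluding 14 false growth lines: 27 − 14 = 13.
Counting back 13 years from 1984 CE places the winter growth check in 1984 − 13 = 1971 CE.

1971 CE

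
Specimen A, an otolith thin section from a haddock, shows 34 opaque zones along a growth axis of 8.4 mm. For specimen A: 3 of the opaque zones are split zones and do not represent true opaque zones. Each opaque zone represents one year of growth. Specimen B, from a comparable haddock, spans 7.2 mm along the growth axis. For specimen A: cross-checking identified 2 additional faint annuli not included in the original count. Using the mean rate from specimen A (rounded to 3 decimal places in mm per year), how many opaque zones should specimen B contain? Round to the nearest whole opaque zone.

28 opaque zones

Specimen A: correcting the raw count gives 34 − 3 + 2 = 33 true opaque zones.
A: Mean rate = 8.4 mm / 33 years ≈ 0.255 mm/yr.
For B, 7.2 / 0.255 = 28.24 years ≈ 28 opaque zones.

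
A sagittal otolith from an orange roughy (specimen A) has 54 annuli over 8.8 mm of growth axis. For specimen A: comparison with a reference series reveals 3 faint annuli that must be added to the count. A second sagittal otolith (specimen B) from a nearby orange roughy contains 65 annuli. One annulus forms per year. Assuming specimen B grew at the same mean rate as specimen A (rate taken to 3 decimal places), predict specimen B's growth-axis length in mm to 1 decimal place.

10.0 mm

Specimen A: after corrections the count is 54 + 3 = 57 annuli.
A: Extension rate ≈ 8.8 / 57 = 0.154 mm/year.
Length of B = 0.154 × 65 = 10.0 mm.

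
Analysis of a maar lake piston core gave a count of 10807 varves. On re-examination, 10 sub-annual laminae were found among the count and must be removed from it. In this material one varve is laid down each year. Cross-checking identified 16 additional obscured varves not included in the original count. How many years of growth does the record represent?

10813 years

Adjusted count: 10807 − 10 + 16 = 10813 varves.
At one varve per year, that is 10813 years.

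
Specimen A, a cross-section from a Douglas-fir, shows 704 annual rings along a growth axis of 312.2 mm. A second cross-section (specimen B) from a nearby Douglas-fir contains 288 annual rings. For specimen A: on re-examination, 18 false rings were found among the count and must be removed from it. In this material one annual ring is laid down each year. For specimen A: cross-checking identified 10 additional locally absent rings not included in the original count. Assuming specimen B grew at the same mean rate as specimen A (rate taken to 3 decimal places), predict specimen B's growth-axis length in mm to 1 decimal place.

Specimen A: true annual ring count = 704 − 18 + 10 = 696.
A: Extension rate ≈ 312.2 / 696 = 0.449 mm/yr.
B's length ≈ 0.449 × 288 = 129.3 mm.

129.3 mm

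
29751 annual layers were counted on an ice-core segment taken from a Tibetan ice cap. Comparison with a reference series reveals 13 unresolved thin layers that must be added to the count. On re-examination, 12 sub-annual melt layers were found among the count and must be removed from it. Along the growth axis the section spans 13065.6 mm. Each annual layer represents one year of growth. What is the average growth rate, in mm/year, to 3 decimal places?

Correcting the raw count gives 29751 − 12 + 13 = 29752 true annual layers.
13065.6 mm over 29752 years gives 13065.6 / 29752 ≈ 0.439 mm/year.

0.439 mm/year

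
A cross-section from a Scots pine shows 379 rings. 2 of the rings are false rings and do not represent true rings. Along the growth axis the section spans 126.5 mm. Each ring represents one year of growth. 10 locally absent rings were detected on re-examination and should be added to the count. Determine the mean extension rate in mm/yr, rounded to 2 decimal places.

Adjusted count: 379 − 2 + 10 = 387 rings.
Extension rate ≈ 126.5 / 387 = 0.33 mm/yr.

0.33 mm/yr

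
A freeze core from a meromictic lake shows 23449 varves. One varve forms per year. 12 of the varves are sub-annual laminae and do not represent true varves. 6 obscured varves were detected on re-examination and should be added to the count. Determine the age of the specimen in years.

True varve count = 23449 − 12 + 6 = 23443.
One varve per year makes the duration 23443 years.

23443 years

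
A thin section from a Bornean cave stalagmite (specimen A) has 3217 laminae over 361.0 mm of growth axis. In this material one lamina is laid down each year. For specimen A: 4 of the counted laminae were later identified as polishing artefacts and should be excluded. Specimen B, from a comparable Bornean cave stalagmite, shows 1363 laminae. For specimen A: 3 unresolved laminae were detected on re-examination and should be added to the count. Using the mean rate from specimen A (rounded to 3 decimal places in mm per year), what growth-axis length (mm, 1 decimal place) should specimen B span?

152.7 mm

Specimen A: true lamina count = 3217 − 4 + 3 = 3216.
A: 361.0 mm over 3216 years gives 361.0 / 3216 ≈ 0.112 mm/year.
For B, 0.112 mm/year × 1363 years = 152.7 mm.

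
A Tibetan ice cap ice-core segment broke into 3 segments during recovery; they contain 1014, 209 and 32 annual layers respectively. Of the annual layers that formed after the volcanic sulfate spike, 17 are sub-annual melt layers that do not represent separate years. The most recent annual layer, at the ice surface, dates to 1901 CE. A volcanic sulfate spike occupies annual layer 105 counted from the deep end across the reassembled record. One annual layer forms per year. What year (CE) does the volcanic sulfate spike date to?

768 CE

Total annual layers = 1014 + 209 + 32 = 1255.
Between annual layer 105 and the ice surface there are 1255 − 105 = 1150 annual layers.
Excluding 17 false annual layers: 1150 − 17 = 1133.
The annual layer at the ice surface is 1901 CE, so the volcanic sulfate spike dates to 1901 − 1133 = 768 CE.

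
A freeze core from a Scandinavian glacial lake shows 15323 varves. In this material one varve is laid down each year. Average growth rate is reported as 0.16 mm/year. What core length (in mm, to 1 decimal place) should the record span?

The record spans 15323 years at 0.16 mm per year.
15323 years at 0.16 mm/year gives 0.16 × 15323 = 2451.7 mm.

2451.7 mm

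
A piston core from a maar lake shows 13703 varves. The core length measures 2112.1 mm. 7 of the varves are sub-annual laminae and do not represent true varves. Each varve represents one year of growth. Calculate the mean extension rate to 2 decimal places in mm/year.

0.15 mm/year

Correcting the raw count gives 13703 − 7 = 13696 true varves.
Extension rate ≈ 2112.1 / 13696 = 0.15 mm/year.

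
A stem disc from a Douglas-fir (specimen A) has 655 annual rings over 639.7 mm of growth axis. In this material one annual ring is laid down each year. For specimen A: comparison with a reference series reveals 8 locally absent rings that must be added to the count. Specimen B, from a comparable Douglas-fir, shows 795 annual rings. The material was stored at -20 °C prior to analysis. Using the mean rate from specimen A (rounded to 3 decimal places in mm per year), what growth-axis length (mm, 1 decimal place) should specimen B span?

Specimen A: adjusted count: 655 + 8 = 663 annual rings.
A: 639.7 mm over 663 years gives 639.7 / 663 ≈ 0.965 mm/year.
B's length ≈ 0.965 × 795 = 767.2 mm.

767.2 mm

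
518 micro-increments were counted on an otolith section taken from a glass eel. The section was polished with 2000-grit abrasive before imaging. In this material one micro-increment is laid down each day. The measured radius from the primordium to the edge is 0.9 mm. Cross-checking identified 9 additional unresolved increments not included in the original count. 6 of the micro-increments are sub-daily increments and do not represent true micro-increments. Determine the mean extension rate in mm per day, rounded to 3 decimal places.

True micro-increment count = 518 − 6 + 9 = 521.
0.9 mm over 521 days gives 0.9 / 521 ≈ 0.002 mm per day.

0.002 mm per day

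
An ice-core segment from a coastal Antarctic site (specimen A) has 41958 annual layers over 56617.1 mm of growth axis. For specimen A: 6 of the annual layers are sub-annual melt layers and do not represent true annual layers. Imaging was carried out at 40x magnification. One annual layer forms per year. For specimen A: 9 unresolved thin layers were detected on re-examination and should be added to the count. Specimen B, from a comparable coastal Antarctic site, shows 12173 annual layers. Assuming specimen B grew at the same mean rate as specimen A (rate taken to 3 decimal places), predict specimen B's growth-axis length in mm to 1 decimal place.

Specimen A: after corrections the count is 41958 − 6 + 9 = 41961 annual layers.
A: Mean rate = 56617.1 mm / 41961 years ≈ 1.349 mm/year.
For B, 1.349 mm/year × 12173 years = 16421.4 mm.

16421.4 mm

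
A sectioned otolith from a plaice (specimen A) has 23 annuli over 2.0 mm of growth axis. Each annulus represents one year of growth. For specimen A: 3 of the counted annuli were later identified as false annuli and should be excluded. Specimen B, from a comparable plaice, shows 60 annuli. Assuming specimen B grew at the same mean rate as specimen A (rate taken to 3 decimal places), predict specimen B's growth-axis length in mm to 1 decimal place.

Specimen A: adjusted count: 23 − 3 = 20 annuli.
A: Mean rate = 2.0 mm / 20 years ≈ 0.100 mm per year.
B's length ≈ 0.100 × 60 = 6.0 mm.

6.0 mm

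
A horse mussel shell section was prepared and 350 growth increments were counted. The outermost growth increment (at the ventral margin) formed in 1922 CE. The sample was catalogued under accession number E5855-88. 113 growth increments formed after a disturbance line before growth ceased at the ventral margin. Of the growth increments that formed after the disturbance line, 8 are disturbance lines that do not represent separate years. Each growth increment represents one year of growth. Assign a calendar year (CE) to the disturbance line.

1817 CE

113 growth increments formed after the disturbance line.
Excluding 8 false growth increments: 113 − 8 = 105.
The growth increment at the ventral margin is 1922 CE, so the disturbance line dates to 1922 − 105 = 1817 CE.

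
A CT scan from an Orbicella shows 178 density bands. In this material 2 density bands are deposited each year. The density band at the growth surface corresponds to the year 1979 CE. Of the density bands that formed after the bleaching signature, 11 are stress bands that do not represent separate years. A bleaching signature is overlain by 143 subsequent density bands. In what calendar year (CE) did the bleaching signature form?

1913 CE

143 density bands post-date the bleaching signature.
Removing the 11 false density bands leaves 143 − 11 = 132 true density bands beyond the bleaching signature.
132 density bands at 2 per year is 132 / 2 = 66 years.
Counting back 66 years from 1979 CE places the bleaching signature in 1979 − 66 = 1913 CE.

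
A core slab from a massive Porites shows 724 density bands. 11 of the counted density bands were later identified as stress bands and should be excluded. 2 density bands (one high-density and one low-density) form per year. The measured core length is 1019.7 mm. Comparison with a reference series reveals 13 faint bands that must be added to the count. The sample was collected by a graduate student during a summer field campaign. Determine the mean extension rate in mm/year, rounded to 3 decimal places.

2.809 mm/year

After corrections the count is 724 − 11 + 13 = 726 density bands.
With 2 density bands per year, 726 / 2 = 363 years.
Mean rate = 1019.7 mm / 363 years ≈ 2.809 mm/year.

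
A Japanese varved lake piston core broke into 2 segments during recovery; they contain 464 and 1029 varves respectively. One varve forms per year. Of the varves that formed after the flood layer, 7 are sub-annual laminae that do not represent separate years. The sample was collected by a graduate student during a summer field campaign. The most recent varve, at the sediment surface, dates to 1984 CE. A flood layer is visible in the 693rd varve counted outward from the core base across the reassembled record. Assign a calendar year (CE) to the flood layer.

1191 CE

Total varves = 464 + 1029 = 1493.
Between varve 693 and the sediment surface there are 1493 − 693 = 800 varves.
Excluding 7 false varves: 800 − 7 = 793.
The varve at the sediment surface is 1984 CE, so the flood layer dates to 1984 − 793 = 1191 CE.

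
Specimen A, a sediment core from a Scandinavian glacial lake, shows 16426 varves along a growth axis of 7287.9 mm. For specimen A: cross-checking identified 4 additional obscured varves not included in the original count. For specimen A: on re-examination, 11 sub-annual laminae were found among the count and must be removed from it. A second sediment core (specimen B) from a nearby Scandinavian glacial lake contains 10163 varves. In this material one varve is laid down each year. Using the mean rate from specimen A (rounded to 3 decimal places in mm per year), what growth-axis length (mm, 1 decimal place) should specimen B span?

Specimen A: true varve count = 16426 − 11 + 4 = 16419.
A: 7287.9 mm over 16419 years gives 7287.9 / 16419 ≈ 0.444 mm per year.
For B, 0.444 mm/year × 10163 years = 4512.4 mm.

4512.4 mm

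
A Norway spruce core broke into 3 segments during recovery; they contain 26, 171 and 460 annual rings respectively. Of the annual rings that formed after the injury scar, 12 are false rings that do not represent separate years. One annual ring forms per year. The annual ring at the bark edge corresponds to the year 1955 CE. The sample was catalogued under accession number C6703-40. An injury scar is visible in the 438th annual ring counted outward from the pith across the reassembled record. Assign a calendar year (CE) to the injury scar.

Total annual rings = 26 + 171 + 460 = 657.
Between annual ring 438 and the bark edge there are 657 − 438 = 219 annual rings.
Removing the 12 false annual rings leaves 219 − 12 = 207 true annual rings beyond the injury scar.
Counting back 207 years from 1955 CE places the injury scar in 1955 − 207 = 1748 CE.

1748 CE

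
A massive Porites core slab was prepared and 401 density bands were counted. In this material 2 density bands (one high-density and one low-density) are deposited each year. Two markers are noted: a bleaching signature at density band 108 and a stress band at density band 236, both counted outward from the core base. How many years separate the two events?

64 yr

Separation: 236 − 108 = 128 density bands.
128 density bands at 2 per year is 128 / 2 = 64 years.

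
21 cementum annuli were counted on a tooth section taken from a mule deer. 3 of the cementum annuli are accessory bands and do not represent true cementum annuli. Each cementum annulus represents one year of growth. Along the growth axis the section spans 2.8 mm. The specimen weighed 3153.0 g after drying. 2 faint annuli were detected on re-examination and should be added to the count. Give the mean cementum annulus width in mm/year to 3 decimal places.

0.140 mm/year

True cementum annulus count = 21 − 3 + 2 = 20.
Mean rate = 2.8 mm / 20 years ≈ 0.140 mm/year.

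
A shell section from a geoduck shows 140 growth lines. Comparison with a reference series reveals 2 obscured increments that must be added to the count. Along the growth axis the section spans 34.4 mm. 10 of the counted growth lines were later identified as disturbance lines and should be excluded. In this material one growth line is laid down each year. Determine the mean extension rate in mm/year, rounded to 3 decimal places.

True growth line count = 140 − 10 + 2 = 132.
34.4 mm over 132 years gives 34.4 / 132 ≈ 0.261 mm/year.

0.261 mm/year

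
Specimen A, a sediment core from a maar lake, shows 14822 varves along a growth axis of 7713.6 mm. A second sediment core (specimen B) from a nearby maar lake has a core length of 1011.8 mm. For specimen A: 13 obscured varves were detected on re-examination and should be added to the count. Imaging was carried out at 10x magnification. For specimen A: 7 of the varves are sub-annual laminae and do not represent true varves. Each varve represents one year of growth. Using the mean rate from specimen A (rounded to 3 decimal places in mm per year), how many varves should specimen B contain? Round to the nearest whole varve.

Specimen A: true varve count = 14822 − 7 + 13 = 14828.
A: 7713.6 mm over 14828 years gives 7713.6 / 14828 ≈ 0.520 mm/year.
For B, 1011.8 / 0.520 = 1945.77 years ≈ 1946 varves.

1946 varves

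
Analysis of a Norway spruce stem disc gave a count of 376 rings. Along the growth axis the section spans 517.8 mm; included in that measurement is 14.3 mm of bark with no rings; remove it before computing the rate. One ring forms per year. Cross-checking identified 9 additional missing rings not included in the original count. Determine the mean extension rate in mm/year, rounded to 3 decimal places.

1.308 mm/year

True ring count = 376 + 9 = 385.
The growth record spans 517.8 − 14.3 = 503.5 mm.
Extension rate ≈ 503.5 / 385 = 1.308 mm/year.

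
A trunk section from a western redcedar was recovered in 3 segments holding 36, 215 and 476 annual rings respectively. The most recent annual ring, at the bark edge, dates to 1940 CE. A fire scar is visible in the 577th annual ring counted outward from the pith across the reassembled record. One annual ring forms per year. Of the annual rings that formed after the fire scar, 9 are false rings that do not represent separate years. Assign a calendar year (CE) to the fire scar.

Total annual rings = 36 + 215 + 476 = 727.
The fire scar sits at annual ring 577 from the pith, so 727 − 577 = 150 annual rings formed after it.
Excluding 9 false annual rings: 150 − 9 = 141.
1940 − 141 = 1799 CE.

1799 CE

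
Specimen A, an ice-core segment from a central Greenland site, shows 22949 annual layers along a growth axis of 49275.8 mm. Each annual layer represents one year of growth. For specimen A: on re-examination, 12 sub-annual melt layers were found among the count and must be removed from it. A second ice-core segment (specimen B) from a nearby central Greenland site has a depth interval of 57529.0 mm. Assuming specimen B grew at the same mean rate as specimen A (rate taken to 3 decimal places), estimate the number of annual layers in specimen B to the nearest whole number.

Specimen A: adjusted count: 22949 − 12 = 22937 annual layers.
A: 49275.8 mm over 22937 years gives 49275.8 / 22937 ≈ 2.148 mm/yr.
For B, 57529.0 / 2.148 = 26782.59 years ≈ 26783 annual layers.

26783 annual layers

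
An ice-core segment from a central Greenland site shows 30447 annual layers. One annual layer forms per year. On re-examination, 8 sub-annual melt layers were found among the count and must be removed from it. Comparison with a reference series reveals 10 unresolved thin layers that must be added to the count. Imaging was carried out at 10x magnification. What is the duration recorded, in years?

After corrections the count is 30447 − 8 + 10 = 30449 annual layers.
With a one-to-one annual layer periodicity this is 30449 years.

30449 years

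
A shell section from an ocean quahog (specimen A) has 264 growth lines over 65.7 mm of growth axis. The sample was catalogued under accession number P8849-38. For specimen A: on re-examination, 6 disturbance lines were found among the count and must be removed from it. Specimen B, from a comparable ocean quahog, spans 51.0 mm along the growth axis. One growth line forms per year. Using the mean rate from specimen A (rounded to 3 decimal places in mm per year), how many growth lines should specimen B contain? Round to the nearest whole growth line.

200 growth lines

Specimen A: adjusted count: 264 − 6 = 258 growth lines.
A: Extension rate ≈ 65.7 / 258 = 0.255 mm per year.
B spans 51.0 / 0.255 = 200.00 years ≈ 200 growth lines.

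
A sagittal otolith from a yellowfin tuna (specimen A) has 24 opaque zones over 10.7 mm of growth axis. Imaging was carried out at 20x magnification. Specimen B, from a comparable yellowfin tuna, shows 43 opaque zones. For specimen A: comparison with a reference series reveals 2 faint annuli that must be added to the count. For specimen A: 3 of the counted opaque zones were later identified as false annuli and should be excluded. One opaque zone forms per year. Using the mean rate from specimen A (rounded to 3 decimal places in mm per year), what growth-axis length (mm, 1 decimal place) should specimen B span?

20.0 mm

Specimen A: true opaque zone count = 24 − 3 + 2 = 23.
A: Extension rate ≈ 10.7 / 23 = 0.465 mm/yr.
B's length ≈ 0.465 × 43 = 20.0 mm.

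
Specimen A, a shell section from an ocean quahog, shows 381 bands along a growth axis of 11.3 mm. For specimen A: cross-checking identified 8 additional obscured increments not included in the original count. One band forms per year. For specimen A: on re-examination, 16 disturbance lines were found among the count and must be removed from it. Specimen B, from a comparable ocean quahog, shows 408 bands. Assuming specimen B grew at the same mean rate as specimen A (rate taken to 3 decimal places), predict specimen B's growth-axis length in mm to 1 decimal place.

Specimen A: true band count = 381 − 16 + 8 = 373.
A: Mean rate = 11.3 mm / 373 years ≈ 0.030 mm/year.
Length of B = 0.030 × 408 = 12.2 mm.

12.2 mm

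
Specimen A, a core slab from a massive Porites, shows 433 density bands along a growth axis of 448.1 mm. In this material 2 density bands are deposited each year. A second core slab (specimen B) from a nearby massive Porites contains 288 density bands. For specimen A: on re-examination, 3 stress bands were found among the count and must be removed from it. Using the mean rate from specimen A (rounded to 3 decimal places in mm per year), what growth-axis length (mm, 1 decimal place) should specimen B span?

300.1 mm

Specimen A: adjusted count: 433 − 3 = 430 density bands.
Specimen A: 430 density bands at 2 per year is 430 / 2 = 215 years.
A: Extension rate ≈ 448.1 / 215 = 2.084 mm per year.
Specimen B: dividing by 2 density bands per year: 288 / 2 = 144 years. B's length ≈ 2.084 × 144 = 300.1 mm.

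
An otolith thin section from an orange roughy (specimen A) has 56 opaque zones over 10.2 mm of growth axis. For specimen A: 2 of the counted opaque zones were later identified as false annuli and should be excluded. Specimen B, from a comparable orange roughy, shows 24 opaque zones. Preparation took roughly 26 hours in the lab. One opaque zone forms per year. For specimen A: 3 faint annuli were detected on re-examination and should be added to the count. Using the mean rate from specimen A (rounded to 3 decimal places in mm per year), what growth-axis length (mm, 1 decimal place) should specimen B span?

Specimen A: adjusted count: 56 − 2 + 3 = 57 opaque zones.
A: 10.2 mm over 57 years gives 10.2 / 57 ≈ 0.179 mm per year.
Length of B = 0.179 × 24 = 4.3 mm.

4.3 mm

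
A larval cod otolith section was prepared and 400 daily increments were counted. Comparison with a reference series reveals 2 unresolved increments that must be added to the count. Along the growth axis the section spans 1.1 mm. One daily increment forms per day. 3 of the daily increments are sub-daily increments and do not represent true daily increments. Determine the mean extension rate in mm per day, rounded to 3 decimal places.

0.003 mm per day

Correcting the raw count gives 400 − 3 + 2 = 399 true daily increments.
1.1 mm over 399 days gives 1.1 / 399 ≈ 0.003 mm per day.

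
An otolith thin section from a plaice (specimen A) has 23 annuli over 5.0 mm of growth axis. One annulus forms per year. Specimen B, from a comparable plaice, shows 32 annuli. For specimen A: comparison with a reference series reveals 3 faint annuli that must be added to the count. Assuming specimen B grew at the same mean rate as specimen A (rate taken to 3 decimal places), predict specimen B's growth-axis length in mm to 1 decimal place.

6.1 mm

Specimen A: correcting the raw count gives 23 + 3 = 26 true annuli.
A: 5.0 mm over 26 years gives 5.0 / 26 ≈ 0.192 mm/year.
Length of B = 0.192 × 32 = 6.1 mm.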